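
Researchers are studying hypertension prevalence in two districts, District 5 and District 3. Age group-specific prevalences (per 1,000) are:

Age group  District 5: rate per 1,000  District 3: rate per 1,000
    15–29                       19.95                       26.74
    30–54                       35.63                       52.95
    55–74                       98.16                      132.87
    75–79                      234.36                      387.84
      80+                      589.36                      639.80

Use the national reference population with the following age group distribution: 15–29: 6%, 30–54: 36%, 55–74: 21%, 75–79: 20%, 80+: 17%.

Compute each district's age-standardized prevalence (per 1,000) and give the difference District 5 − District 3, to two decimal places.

-53.20

Standard weights: 0.06, 0.36, 0.21, 0.20, 0.17.
District 5: 0.0600×19.95 + 0.3600×35.63 + 0.2100×98.16 + 0.2000×234.36 + 0.1700×589.36 = 181.7006 per 1,000.
District 3: 0.0600×26.74 + 0.3600×52.95 + 0.2100×132.87 + 0.2000×387.84 + 0.1700×639.80 = 234.9031 per 1,000.
Difference = 181.7006 − 234.9031 = -53.2025.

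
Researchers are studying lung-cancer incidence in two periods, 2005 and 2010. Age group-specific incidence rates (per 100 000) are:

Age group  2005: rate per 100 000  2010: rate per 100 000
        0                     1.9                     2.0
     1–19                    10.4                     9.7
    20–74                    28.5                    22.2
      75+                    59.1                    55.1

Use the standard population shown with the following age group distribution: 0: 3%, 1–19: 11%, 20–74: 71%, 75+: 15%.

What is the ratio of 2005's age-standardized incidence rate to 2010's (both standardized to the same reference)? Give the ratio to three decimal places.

1.205

Standard weights: 0.03, 0.11, 0.71, 0.15.
2005: 0.0300×1.9 + 0.1100×10.4 + 0.7100×28.5 + 0.1500×59.1 = 30.3010 per 100 000.
2010: 0.0300×2.0 + 0.1100×9.7 + 0.7100×22.2 + 0.1500×55.1 = 25.1540 per 100 000.
Ratio = 30.3010 ÷ 25.1540 = 1.20462.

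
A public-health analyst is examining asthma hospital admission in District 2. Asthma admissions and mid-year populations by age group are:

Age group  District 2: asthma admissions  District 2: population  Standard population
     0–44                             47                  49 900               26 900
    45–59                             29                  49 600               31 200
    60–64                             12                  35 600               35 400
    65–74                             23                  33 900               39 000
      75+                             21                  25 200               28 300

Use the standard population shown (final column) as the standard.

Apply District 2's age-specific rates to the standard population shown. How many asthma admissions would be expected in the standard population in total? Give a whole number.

Age-specific rates per 10 000 for District 2: 9.42, 5.85, 3.37, 6.78, 8.33.
Expected asthma admissions = Σ (standard pop × age-specific rate ÷ 10 000)
= 26 900×9.42/10 000 + 31 200×5.85/10 000 + 35 400×3.37/10 000 + 39 000×6.78/10 000 + 28 300×8.33/10 000
= 25.34 + 18.24 + 11.93 + 26.46 + 23.58 = 105.55.

106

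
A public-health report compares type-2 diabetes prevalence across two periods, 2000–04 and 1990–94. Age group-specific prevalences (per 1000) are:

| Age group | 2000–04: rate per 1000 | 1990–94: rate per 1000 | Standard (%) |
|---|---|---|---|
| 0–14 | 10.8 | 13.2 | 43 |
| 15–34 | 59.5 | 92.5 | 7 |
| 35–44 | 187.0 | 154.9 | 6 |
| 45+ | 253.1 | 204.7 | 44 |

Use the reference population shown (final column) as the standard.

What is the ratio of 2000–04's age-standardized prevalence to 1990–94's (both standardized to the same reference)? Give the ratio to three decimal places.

1.178

Standard weights: 0.43, 0.07, 0.06, 0.44.
2000–04: 0.4300×10.8 + 0.0700×59.5 + 0.0600×187.0 + 0.4400×253.1 = 131.3930 per 1000.
1990–94: 0.4300×13.2 + 0.0700×92.5 + 0.0600×154.9 + 0.4400×204.7 = 111.5130 per 1000.
Ratio = 131.3930 ÷ 111.5130 = 1.17828.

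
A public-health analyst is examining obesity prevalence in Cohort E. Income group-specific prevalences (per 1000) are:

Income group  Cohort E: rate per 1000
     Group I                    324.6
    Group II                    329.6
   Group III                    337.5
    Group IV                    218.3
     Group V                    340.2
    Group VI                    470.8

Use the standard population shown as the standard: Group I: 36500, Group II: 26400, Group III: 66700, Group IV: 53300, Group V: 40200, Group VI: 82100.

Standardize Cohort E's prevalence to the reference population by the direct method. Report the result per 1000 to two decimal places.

350.67

Standard total = 305200; weights = 0.1196, 0.0865, 0.2185, 0.1746, 0.1317, 0.2690.
Standardized rate: 0.1196×324.6 + 0.0865×329.6 + 0.2185×337.5 + 0.1746×218.3 + 0.1317×340.2 + 0.2690×470.8 = 350.6707 per 1000.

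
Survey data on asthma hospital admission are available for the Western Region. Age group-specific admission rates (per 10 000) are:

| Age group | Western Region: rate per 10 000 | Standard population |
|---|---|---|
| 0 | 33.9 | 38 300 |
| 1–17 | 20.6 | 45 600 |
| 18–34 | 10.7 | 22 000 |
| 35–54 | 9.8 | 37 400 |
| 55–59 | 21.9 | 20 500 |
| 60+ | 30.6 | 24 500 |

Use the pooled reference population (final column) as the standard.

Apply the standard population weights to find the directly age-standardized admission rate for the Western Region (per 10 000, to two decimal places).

21.45

Standard total = 188 300; weights = 0.2034, 0.2422, 0.1168, 0.1986, 0.1089, 0.1301.
Standardized rate: 0.2034×33.9 + 0.2422×20.6 + 0.1168×10.7 + 0.1986×9.8 + 0.1089×21.9 + 0.1301×30.6 = 21.4461 per 10 000.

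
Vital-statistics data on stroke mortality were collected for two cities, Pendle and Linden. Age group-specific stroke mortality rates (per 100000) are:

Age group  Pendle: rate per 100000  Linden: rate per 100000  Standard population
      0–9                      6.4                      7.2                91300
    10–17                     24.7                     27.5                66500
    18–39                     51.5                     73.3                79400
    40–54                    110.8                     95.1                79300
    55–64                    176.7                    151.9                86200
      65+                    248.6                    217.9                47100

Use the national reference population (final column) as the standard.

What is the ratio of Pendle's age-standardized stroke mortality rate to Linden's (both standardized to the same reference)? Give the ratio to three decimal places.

1.072

Standard total = 449800; weights = 0.2030, 0.1478, 0.1765, 0.1763, 0.1916, 0.1047.
Pendle: 0.2030×6.4 + 0.1478×24.7 + 0.1765×51.5 + 0.1763×110.8 + 0.1916×176.7 + 0.1047×248.6 = 93.4705 per 100000.
Linden: 0.2030×7.2 + 0.1478×27.5 + 0.1765×73.3 + 0.1763×95.1 + 0.1916×151.9 + 0.1047×217.9 = 87.1597 per 100000.
Ratio = 93.4705 ÷ 87.1597 = 1.07240.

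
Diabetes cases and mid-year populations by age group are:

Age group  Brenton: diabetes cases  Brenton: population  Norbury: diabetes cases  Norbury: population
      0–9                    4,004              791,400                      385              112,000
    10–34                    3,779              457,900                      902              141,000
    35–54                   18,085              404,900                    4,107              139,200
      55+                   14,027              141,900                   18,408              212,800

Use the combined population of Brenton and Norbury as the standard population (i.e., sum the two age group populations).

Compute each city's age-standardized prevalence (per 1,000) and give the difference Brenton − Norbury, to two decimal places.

6.33

Age-specific rates per 1,000 for Brenton: 5.059, 8.253, 44.665, 98.851.
For Norbury: 3.438, 6.397, 29.504, 86.504.
Combined standard total = 2,401,100; weights = 0.3762, 0.2494, 0.2266, 0.1477.
Brenton: 0.3762×5.059 + 0.2494×8.253 + 0.2266×44.665 + 0.1477×98.851 = 28.6861 per 1,000.
Norbury: 0.3762×3.438 + 0.2494×6.397 + 0.2266×29.504 + 0.1477×86.504 = 22.3535 per 1,000.
Difference = 28.6861 − 22.3535 = 6.3327.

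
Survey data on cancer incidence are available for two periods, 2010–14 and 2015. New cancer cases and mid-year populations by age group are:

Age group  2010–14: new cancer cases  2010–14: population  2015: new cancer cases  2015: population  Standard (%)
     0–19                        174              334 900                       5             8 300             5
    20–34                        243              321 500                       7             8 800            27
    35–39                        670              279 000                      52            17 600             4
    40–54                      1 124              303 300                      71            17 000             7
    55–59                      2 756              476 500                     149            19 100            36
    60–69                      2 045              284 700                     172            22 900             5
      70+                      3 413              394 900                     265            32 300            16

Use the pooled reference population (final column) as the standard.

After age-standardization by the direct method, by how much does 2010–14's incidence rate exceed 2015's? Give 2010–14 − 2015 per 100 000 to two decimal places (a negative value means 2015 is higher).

-74.24

Age-specific rates per 100 000 for 2010–14: 51.96, 75.58, 240.14, 370.59, 578.38, 718.30, 864.27.
For 2015: 60.24, 79.55, 295.45, 417.65, 780.10, 751.09, 820.43.
Standard weights: 0.05, 0.27, 0.04, 0.07, 0.36, 0.05, 0.16.
2010–14: 0.0500×51.96 + 0.2700×75.58 + 0.0400×240.14 + 0.0700×370.59 + 0.3600×578.38 + 0.0500×718.30 + 0.1600×864.27 = 440.9687 per 100 000.
2015: 0.0500×60.24 + 0.2700×79.55 + 0.0400×295.45 + 0.0700×417.65 + 0.3600×780.10 + 0.0500×751.09 + 0.1600×820.43 = 515.2044 per 100 000.
Difference = 440.9687 − 515.2044 = -74.2358.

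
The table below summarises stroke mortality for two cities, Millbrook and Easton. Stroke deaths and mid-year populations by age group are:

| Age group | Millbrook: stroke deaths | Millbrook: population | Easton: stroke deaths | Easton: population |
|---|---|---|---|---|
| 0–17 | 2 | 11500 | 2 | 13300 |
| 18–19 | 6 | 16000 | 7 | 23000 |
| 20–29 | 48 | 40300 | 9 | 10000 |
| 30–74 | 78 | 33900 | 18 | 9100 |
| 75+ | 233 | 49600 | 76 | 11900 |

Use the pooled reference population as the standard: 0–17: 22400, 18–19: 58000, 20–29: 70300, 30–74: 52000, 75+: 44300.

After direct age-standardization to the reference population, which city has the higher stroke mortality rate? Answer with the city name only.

Easton

Age-specific rates per 100000 for Millbrook: 17.39, 37.50, 119.11, 230.09, 469.76.
For Easton: 15.04, 30.43, 90.00, 197.80, 638.66.
Standard total = 247000; weights = 0.0907, 0.2348, 0.2846, 0.2105, 0.1794.
Millbrook: 0.0907×17.39 + 0.2348×37.50 + 0.2846×119.11 + 0.2105×230.09 + 0.1794×469.76 = 176.9743 per 100000.
Easton: 0.0907×15.04 + 0.2348×30.43 + 0.2846×90.00 + 0.2105×197.80 + 0.1794×638.66 = 190.3126 per 100000.
The crude rates (242.56 vs 166.42) would put Millbrook higher, but that reflects its age composition; once standardized to a common age structure, Easton has the higher underlying rate.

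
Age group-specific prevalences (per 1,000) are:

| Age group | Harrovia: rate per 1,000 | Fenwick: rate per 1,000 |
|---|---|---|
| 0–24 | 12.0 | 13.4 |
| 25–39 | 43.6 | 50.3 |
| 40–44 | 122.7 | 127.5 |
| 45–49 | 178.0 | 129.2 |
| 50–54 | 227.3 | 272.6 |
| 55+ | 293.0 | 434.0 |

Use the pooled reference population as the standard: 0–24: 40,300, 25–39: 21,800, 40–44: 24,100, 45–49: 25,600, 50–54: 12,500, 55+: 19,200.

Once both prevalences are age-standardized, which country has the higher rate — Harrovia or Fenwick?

Standard total = 143,500; weights = 0.2808, 0.1519, 0.1679, 0.1784, 0.0871, 0.1338.
Harrovia: 0.2808×12.0 + 0.1519×43.6 + 0.1679×122.7 + 0.1784×178.0 + 0.0871×227.3 + 0.1338×293.0 = 121.3575 per 1,000.
Fenwick: 0.2808×13.4 + 0.1519×50.3 + 0.1679×127.5 + 0.1784×129.2 + 0.0871×272.6 + 0.1338×434.0 = 137.6803 per 1,000.

Fenwick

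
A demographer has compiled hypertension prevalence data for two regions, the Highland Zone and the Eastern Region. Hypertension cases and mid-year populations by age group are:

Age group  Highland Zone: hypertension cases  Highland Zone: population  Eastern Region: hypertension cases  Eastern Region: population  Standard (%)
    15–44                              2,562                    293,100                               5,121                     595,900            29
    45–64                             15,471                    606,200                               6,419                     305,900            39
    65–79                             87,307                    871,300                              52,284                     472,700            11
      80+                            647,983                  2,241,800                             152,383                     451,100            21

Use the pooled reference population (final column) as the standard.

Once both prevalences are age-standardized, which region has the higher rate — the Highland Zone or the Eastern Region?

Age-specific rates per 1,000 for the Highland Zone: 8.741, 25.521, 100.203, 289.046.
For the Eastern Region: 8.594, 20.984, 110.607, 337.803.
Standard weights: 0.29, 0.39, 0.11, 0.21.
The Highland Zone: 0.2900×8.741 + 0.3900×25.521 + 0.1100×100.203 + 0.2100×289.046 = 84.2102 per 1,000.
The Eastern Region: 0.2900×8.594 + 0.3900×20.984 + 0.1100×110.607 + 0.2100×337.803 = 93.7814 per 1,000.
The crude rates (187.75 vs 118.43) would put the Highland Zone higher, but that reflects its age composition; once standardized to a common age structure, the Eastern Region has the higher underlying rate.

Eastern Region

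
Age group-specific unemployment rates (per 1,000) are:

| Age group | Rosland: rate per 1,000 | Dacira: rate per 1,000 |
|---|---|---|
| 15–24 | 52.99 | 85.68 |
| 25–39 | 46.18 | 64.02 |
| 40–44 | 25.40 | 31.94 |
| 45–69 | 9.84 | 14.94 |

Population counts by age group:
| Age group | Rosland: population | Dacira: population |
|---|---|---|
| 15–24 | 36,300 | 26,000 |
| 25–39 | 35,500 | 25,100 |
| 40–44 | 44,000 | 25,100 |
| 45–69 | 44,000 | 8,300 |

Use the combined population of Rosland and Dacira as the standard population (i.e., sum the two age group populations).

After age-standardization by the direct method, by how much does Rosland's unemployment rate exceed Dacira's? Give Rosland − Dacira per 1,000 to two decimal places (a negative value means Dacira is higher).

Combined standard total = 244,300; weights = 0.2550, 0.2481, 0.2828, 0.2141.
Rosland: 0.2550×52.99 + 0.2481×46.18 + 0.2828×25.40 + 0.2141×9.84 = 34.2593 per 1,000.
Dacira: 0.2550×85.68 + 0.2481×64.02 + 0.2828×31.94 + 0.2141×14.94 = 49.9627 per 1,000.
Difference = 34.2593 − 49.9627 = -15.7034.

-15.70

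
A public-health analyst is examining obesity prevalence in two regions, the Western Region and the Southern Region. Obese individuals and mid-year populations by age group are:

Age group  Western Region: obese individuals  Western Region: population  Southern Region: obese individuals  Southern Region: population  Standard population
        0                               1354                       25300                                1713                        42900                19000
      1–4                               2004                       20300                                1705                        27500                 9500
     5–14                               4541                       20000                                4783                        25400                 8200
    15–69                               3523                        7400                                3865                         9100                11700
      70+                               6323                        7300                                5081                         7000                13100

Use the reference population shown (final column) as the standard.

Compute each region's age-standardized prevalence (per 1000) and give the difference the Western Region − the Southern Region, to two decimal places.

Age-specific rates per 1000 for the Western Region: 53.518, 98.719, 227.050, 476.081, 866.164.
For the Southern Region: 39.930, 62.000, 188.307, 424.725, 725.857.
Standard total = 61500; weights = 0.3089, 0.1545, 0.1333, 0.1902, 0.2130.
The Western Region: 0.3089×53.518 + 0.1545×98.719 + 0.1333×227.050 + 0.1902×476.081 + 0.2130×866.164 = 337.1282 per 1000.
The Southern Region: 0.3089×39.930 + 0.1545×62.000 + 0.1333×188.307 + 0.1902×424.725 + 0.2130×725.857 = 282.4358 per 1000.
Difference = 337.1282 − 282.4358 = 54.6923.

54.69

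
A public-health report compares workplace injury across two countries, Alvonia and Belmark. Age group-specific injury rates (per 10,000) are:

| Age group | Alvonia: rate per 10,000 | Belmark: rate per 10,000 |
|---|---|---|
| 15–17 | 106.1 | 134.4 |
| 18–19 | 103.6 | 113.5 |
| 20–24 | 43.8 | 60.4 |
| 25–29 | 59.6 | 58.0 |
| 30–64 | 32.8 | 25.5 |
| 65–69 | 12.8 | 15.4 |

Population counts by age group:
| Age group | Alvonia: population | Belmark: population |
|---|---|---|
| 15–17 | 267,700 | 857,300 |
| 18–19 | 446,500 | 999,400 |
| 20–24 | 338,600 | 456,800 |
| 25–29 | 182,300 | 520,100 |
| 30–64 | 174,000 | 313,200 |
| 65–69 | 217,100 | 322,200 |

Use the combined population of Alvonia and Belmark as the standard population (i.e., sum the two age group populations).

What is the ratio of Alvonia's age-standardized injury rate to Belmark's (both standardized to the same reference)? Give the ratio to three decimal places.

Combined standard total = 5,095,200; weights = 0.2208, 0.2838, 0.1561, 0.1379, 0.0956, 0.1058.
Alvonia: 0.2208×106.1 + 0.2838×103.6 + 0.1561×43.8 + 0.1379×59.6 + 0.0956×32.8 + 0.1058×12.8 = 72.3706 per 10,000.
Belmark: 0.2208×134.4 + 0.2838×113.5 + 0.1561×60.4 + 0.1379×58.0 + 0.0956×25.5 + 0.1058×15.4 = 83.3765 per 10,000.
Ratio = 72.3706 ÷ 83.3765 = 0.86800.

0.868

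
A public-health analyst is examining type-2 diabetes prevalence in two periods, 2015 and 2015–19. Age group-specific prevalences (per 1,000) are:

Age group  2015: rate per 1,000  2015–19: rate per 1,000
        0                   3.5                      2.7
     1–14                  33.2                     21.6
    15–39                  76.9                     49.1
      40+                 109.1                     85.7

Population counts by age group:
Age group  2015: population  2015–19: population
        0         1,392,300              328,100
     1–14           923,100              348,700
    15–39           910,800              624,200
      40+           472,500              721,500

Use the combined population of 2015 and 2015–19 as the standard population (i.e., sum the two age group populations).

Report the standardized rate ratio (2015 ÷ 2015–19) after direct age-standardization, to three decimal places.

1.413

Combined standard total = 5,721,200; weights = 0.3007, 0.2223, 0.2683, 0.2087.
2015: 0.3007×3.5 + 0.2223×33.2 + 0.2683×76.9 + 0.2087×109.1 = 51.8339 per 1,000.
2015–19: 0.3007×2.7 + 0.2223×21.6 + 0.2683×49.1 + 0.2087×85.7 = 36.6724 per 1,000.
Ratio = 51.8339 ÷ 36.6724 = 1.41343.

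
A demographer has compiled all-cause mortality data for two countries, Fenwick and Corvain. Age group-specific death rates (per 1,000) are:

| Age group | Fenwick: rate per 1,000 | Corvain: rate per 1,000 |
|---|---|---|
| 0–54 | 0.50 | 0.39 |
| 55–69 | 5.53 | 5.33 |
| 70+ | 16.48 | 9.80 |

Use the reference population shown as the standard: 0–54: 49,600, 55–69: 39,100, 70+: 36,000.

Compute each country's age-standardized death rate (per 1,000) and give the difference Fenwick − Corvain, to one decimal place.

Standard total = 124,700; weights = 0.3978, 0.3136, 0.2887.
Fenwick: 0.3978×0.50 + 0.3136×5.53 + 0.2887×16.48 = 6.6905 per 1,000.
Corvain: 0.3978×0.39 + 0.3136×5.33 + 0.2887×9.80 = 4.6555 per 1,000.
Difference = 6.6905 − 4.6555 = 2.0349.

2.0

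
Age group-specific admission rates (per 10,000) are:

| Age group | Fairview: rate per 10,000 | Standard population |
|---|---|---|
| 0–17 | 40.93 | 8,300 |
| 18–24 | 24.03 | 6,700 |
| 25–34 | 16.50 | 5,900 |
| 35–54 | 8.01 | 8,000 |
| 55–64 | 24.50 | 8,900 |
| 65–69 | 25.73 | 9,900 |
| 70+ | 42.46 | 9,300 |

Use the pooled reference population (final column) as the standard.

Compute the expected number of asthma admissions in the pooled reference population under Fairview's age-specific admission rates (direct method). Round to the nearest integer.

Expected asthma admissions = Σ (standard pop × age-specific rate ÷ 10,000)
= 8,300×40.93/10,000 + 6,700×24.03/10,000 + 5,900×16.50/10,000 + 8,000×8.01/10,000 + 8,900×24.50/10,000 + 9,900×25.73/10,000 + 9,300×42.46/10,000
= 33.97 + 16.10 + 9.73 + 6.41 + 21.80 + 25.47 + 39.49 = 152.98.

153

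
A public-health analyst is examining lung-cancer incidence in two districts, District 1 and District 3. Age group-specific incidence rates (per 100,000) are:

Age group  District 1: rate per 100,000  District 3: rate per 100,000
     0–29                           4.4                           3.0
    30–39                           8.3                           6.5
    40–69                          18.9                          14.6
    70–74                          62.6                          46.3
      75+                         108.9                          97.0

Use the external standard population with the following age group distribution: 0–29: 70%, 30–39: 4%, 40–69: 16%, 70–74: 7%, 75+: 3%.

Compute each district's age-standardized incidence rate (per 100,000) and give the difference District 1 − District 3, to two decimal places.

3.24

Standard weights: 0.70, 0.04, 0.16, 0.07, 0.03.
District 1: 0.7000×4.4 + 0.0400×8.3 + 0.1600×18.9 + 0.0700×62.6 + 0.0300×108.9 = 14.0850 per 100,000.
District 3: 0.7000×3.0 + 0.0400×6.5 + 0.1600×14.6 + 0.0700×46.3 + 0.0300×97.0 = 10.8470 per 100,000.
Difference = 14.0850 − 10.8470 = 3.2380.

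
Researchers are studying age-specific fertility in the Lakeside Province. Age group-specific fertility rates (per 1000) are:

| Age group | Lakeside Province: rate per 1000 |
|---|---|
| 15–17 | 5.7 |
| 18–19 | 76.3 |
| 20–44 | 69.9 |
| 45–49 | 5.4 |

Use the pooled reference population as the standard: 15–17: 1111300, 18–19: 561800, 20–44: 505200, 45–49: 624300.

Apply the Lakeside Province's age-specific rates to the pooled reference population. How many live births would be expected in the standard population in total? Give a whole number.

87884

Expected live births = Σ (standard pop × age-specific rate ÷ 1000)
= 1111300×5.7/1000 + 561800×76.3/1000 + 505200×69.9/1000 + 624300×5.4/1000
= 6334.41 + 42865.34 + 35313.48 + 3371.22 = 87884.45.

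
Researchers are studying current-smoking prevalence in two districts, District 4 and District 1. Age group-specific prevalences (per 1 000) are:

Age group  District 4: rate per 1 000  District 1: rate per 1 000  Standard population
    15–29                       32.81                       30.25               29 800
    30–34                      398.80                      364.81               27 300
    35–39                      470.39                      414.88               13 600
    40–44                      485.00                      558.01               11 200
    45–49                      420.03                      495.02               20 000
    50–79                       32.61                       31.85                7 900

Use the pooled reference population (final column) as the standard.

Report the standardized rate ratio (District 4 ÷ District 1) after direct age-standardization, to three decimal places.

0.983

Standard total = 109 800; weights = 0.2714, 0.2486, 0.1239, 0.1020, 0.1821, 0.0719.
District 4: 0.2714×32.81 + 0.2486×398.80 + 0.1239×470.39 + 0.1020×485.00 + 0.1821×420.03 + 0.0719×32.61 = 294.6494 per 1 000.
District 1: 0.2714×30.25 + 0.2486×364.81 + 0.1239×414.88 + 0.1020×558.01 + 0.1821×495.02 + 0.0719×31.85 = 299.6799 per 1 000.
Ratio = 294.6494 ÷ 299.6799 = 0.98321.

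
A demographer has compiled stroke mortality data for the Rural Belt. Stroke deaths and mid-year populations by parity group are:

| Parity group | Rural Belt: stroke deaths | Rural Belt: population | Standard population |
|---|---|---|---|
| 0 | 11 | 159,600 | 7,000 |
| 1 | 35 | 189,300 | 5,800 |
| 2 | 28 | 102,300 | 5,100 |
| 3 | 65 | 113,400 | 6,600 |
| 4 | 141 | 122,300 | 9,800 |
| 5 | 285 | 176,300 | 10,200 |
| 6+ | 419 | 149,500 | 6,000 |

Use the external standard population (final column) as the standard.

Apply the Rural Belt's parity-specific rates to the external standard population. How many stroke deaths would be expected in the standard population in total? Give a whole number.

51

Parity-specific rates per 100,000 for the Rural Belt: 6.89, 18.49, 27.37, 57.32, 115.29, 161.66, 280.27.
Expected stroke deaths = Σ (standard pop × parity-specific rate ÷ 100,000)
= 7,000×6.89/100,000 + 5,800×18.49/100,000 + 5,100×27.37/100,000 + 6,600×57.32/100,000 + 9,800×115.29/100,000 + 10,200×161.66/100,000 + 6,000×280.27/100,000
= 0.48 + 1.07 + 1.40 + 3.78 + 11.30 + 16.49 + 16.82 = 51.34.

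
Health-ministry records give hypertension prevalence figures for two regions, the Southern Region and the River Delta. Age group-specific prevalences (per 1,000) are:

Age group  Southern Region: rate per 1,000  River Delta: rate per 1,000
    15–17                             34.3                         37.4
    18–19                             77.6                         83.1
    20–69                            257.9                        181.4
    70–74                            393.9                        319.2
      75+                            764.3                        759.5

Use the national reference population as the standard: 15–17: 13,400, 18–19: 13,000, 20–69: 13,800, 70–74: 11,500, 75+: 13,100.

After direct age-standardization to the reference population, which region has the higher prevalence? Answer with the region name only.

Southern Region

Standard total = 64,800; weights = 0.2068, 0.2006, 0.2130, 0.1775, 0.2022.
The Southern Region: 0.2068×34.3 + 0.2006×77.6 + 0.2130×257.9 + 0.1775×393.9 + 0.2022×764.3 = 302.0003 per 1,000.
The River Delta: 0.2068×37.4 + 0.2006×83.1 + 0.2130×181.4 + 0.1775×319.2 + 0.2022×759.5 = 273.2258 per 1,000.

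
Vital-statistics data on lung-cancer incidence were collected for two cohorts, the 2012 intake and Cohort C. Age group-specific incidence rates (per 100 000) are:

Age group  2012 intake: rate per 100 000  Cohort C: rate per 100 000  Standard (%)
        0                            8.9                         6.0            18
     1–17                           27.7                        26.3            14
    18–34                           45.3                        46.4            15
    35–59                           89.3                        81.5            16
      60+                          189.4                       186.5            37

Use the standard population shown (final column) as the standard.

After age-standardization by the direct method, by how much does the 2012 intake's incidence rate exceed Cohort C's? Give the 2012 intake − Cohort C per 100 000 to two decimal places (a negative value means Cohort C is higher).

Standard weights: 0.18, 0.14, 0.15, 0.16, 0.37.
The 2012 intake: 0.1800×8.9 + 0.1400×27.7 + 0.1500×45.3 + 0.1600×89.3 + 0.3700×189.4 = 96.6410 per 100 000.
Cohort C: 0.1800×6.0 + 0.1400×26.3 + 0.1500×46.4 + 0.1600×81.5 + 0.3700×186.5 = 93.7670 per 100 000.
Difference = 96.6410 − 93.7670 = 2.8740.

2.87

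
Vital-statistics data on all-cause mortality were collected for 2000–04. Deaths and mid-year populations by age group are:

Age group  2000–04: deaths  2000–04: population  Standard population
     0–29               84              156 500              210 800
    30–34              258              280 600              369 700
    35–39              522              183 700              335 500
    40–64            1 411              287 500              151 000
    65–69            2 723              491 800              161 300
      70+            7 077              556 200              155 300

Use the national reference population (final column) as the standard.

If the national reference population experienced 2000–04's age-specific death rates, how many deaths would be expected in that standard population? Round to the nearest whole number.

5017

Age-specific rates per 100 000 for 2000–04: 53.67, 91.95, 284.16, 490.78, 553.68, 1272.38.
Expected deaths = Σ (standard pop × age-specific rate ÷ 100 000)
= 210 800×53.67/100 000 + 369 700×91.95/100 000 + 335 500×284.16/100 000 + 151 000×490.78/100 000 + 161 300×553.68/100 000 + 155 300×1272.38/100 000
= 113.15 + 339.92 + 953.35 + 741.08 + 893.09 + 1976.01 = 5016.60.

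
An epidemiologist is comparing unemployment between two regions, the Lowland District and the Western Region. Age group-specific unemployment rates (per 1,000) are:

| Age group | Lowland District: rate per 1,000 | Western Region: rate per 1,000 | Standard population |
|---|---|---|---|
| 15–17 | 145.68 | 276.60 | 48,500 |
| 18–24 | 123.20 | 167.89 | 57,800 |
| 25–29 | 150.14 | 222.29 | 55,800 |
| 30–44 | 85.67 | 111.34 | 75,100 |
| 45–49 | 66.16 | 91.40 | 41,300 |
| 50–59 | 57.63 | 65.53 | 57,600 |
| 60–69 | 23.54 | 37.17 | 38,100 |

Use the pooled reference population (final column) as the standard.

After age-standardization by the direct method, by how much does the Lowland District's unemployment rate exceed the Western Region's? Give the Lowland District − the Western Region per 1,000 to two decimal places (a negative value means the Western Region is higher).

Standard total = 374,200; weights = 0.1296, 0.1545, 0.1491, 0.2007, 0.1104, 0.1539, 0.1018.
The Lowland District: 0.1296×145.68 + 0.1545×123.20 + 0.1491×150.14 + 0.2007×85.67 + 0.1104×66.16 + 0.1539×57.63 + 0.1018×23.54 = 96.0632 per 1,000.
The Western Region: 0.1296×276.60 + 0.1545×167.89 + 0.1491×222.29 + 0.2007×111.34 + 0.1104×91.40 + 0.1539×65.53 + 0.1018×37.17 = 141.2349 per 1,000.
Difference = 96.0632 − 141.2349 = -45.1717.

-45.17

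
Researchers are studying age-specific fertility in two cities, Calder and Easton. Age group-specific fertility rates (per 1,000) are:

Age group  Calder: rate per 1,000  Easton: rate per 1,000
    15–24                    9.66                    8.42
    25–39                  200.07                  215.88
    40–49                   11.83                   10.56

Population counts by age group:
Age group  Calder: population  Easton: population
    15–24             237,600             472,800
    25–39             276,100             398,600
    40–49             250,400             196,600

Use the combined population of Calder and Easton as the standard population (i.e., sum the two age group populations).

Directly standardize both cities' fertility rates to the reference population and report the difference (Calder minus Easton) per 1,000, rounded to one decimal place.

-5.0

Combined standard total = 1,832,100; weights = 0.3878, 0.3683, 0.2440.
Calder: 0.3878×9.66 + 0.3683×200.07 + 0.2440×11.83 = 80.3110 per 1,000.
Easton: 0.3878×8.42 + 0.3683×215.88 + 0.2440×10.56 = 85.3426 per 1,000.
Difference = 80.3110 − 85.3426 = -5.0316.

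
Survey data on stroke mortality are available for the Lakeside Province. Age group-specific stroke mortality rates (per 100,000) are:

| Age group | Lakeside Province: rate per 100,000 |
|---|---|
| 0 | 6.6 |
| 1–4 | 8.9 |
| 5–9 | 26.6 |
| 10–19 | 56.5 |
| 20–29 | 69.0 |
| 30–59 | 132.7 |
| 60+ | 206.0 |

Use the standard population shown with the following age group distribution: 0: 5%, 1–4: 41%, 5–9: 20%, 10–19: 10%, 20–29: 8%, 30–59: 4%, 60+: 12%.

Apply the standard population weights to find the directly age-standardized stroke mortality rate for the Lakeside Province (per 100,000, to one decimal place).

Standard weights: 0.05, 0.41, 0.20, 0.10, 0.08, 0.04, 0.12.
Standardized rate: 0.0500×6.6 + 0.4100×8.9 + 0.2000×26.6 + 0.1000×56.5 + 0.0800×69.0 + 0.0400×132.7 + 0.1200×206.0 = 50.4970 per 100,000.

50.5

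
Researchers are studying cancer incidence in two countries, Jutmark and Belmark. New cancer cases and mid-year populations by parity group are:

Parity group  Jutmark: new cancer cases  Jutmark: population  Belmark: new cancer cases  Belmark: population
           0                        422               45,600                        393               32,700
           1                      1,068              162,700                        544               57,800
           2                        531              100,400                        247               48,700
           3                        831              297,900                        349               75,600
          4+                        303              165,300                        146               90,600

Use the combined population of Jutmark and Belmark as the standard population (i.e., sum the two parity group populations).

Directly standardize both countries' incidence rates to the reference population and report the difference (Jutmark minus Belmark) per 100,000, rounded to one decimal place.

Parity-specific rates per 100,000 for Jutmark: 925.44, 656.42, 528.88, 278.95, 183.30.
For Belmark: 1201.83, 941.18, 507.19, 461.64, 161.15.
Combined standard total = 1,077,300; weights = 0.0727, 0.2047, 0.1384, 0.3467, 0.2375.
Jutmark: 0.0727×925.44 + 0.2047×656.42 + 0.1384×528.88 + 0.3467×278.95 + 0.2375×183.30 = 415.0709 per 100,000.
Belmark: 0.0727×1201.83 + 0.2047×941.18 + 0.1384×507.19 + 0.3467×461.64 + 0.2375×161.15 = 548.5148 per 100,000.
Difference = 415.0709 − 548.5148 = -133.4440.

-133.4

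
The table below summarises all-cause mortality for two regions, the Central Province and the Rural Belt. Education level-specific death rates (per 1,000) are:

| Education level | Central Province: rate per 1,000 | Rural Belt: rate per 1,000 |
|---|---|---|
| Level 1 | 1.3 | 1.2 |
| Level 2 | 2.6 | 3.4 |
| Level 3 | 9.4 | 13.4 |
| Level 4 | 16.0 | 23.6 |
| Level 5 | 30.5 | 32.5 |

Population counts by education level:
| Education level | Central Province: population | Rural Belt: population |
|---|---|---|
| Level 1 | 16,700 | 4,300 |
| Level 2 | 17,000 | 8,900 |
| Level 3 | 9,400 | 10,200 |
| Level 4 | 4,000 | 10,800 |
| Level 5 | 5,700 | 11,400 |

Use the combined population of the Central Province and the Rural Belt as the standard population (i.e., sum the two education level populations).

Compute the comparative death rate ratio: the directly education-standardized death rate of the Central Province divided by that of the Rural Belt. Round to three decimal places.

Combined standard total = 98,400; weights = 0.2134, 0.2632, 0.1992, 0.1504, 0.1738.
The Central Province: 0.2134×1.3 + 0.2632×2.6 + 0.1992×9.4 + 0.1504×16.0 + 0.1738×30.5 = 10.5410 per 1,000.
The Rural Belt: 0.2134×1.2 + 0.2632×3.4 + 0.1992×13.4 + 0.1504×23.6 + 0.1738×32.5 = 13.0176 per 1,000.
Ratio = 10.5410 ÷ 13.0176 = 0.80975.

0.810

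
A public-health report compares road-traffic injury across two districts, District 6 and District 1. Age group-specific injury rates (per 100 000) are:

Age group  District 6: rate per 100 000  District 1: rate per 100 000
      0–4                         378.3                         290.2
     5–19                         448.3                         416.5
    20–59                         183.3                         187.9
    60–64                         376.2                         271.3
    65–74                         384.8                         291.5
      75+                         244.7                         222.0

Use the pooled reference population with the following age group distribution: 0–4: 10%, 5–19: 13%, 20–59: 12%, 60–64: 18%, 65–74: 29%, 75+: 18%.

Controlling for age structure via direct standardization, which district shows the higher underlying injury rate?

District 6

Standard weights: 0.10, 0.13, 0.12, 0.18, 0.29, 0.18.
District 6: 0.1000×378.3 + 0.1300×448.3 + 0.1200×183.3 + 0.1800×376.2 + 0.2900×384.8 + 0.1800×244.7 = 341.4590 per 100 000.
District 1: 0.1000×290.2 + 0.1300×416.5 + 0.1200×187.9 + 0.1800×271.3 + 0.2900×291.5 + 0.1800×222.0 = 279.0420 per 100 000.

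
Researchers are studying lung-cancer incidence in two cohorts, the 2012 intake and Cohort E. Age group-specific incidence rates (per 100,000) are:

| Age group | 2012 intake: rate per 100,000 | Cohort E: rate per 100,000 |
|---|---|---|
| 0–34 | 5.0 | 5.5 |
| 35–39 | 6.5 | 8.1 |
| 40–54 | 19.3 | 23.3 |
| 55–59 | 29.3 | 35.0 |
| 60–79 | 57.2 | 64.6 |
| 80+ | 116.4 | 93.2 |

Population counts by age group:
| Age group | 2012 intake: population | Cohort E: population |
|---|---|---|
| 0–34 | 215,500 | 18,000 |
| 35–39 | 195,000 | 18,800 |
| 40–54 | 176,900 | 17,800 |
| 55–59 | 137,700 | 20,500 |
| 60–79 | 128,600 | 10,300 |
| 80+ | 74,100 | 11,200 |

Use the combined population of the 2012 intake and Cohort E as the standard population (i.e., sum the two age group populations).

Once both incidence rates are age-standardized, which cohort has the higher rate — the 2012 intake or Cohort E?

Cohort E

Combined standard total = 1,024,400; weights = 0.2279, 0.2087, 0.1901, 0.1544, 0.1356, 0.0833.
The 2012 intake: 0.2279×5.0 + 0.2087×6.5 + 0.1901×19.3 + 0.1544×29.3 + 0.1356×57.2 + 0.0833×116.4 = 28.1376 per 100,000.
Cohort E: 0.2279×5.5 + 0.2087×8.1 + 0.1901×23.3 + 0.1544×35.0 + 0.1356×64.6 + 0.0833×93.2 = 29.2976 per 100,000.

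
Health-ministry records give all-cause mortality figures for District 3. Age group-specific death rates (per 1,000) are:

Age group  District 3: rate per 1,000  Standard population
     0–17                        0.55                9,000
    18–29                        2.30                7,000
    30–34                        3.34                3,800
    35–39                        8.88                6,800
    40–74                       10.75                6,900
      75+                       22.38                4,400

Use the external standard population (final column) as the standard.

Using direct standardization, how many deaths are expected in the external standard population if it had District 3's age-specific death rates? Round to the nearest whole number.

267

Expected deaths = Σ (standard pop × age-specific rate ÷ 1,000)
= 9,000×0.55/1,000 + 7,000×2.30/1,000 + 3,800×3.34/1,000 + 6,800×8.88/1,000 + 6,900×10.75/1,000 + 4,400×22.38/1,000
= 4.95 + 16.10 + 12.69 + 60.38 + 74.17 + 98.47 = 266.77.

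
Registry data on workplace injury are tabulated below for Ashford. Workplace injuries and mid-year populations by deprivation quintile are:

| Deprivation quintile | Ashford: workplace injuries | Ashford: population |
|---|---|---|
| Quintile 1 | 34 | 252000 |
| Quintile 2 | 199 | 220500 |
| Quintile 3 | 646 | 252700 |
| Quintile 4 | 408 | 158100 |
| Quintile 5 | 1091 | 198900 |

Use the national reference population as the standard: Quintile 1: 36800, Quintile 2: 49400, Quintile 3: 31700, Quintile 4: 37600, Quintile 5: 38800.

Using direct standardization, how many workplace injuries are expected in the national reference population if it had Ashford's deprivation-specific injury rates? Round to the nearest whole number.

440

Deprivation-specific rates per 10000 for Ashford: 1.35, 9.02, 25.56, 25.81, 54.85.
Expected workplace injuries = Σ (standard pop × deprivation-specific rate ÷ 10000)
= 36800×1.35/10000 + 49400×9.02/10000 + 31700×25.56/10000 + 37600×25.81/10000 + 38800×54.85/10000
= 4.97 + 44.58 + 81.04 + 97.03 + 212.82 = 440.44.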